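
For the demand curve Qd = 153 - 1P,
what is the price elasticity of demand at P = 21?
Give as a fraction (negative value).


dQ/dP = -1
At P = 21: Q = 153 - 1*21 = 132
E = (dQ/dP)(P/Q) = (-1)(21/132) = -7/44

-7/44


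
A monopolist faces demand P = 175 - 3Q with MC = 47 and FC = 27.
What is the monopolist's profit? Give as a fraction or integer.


MR = MC: 175 - 6Q = 47
Q* = 64/3
P* = 175 - 3*64/3 = 111
Profit = (P* - MC)*Q* - FC
= (111 - 47)*64/3 - 27
= 64*64/3 - 27
= 4096/3 - 27 = 4015/3

4015/3


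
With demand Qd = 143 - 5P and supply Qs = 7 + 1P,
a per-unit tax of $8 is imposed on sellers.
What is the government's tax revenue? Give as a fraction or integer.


With tax on sellers, new supply: Qs' = 7 + 1(P - 8)
= 1P - 1
New equilibrium quantity:
Q_new = 23
Tax revenue = tax * Q_new = 8 * 23 = 184

184


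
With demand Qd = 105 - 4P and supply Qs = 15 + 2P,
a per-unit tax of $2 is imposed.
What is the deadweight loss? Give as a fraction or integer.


Pre-tax equilibrium quantity: Q* = 45
Post-tax equilibrium quantity: Q_tax = 127/3
Reduction in quantity: Q* - Q_tax = 8/3
DWL = (1/2) * tax * (Q* - Q_tax)
DWL = (1/2) * 2 * 8/3 = 8/3

8/3


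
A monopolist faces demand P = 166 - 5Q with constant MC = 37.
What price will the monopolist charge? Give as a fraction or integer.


MR = 166 - 10Q
Set MR = MC: 166 - 10Q = 37
Q* = 129/10
Substitute into demand:
P* = 166 - 5*129/10 = 203/2

203/2


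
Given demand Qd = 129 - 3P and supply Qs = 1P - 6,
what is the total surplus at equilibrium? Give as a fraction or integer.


Find equilibrium: 129 - 3P = 1P - 6
129 + 6 = 4P
P* = 135/4 = 135/4
Q* = 1*135/4 - 6 = 111/4
Inverse demand: P = 43 - Q/3, so P_max = 43
Inverse supply: P = 6 + Q/1, so P_min = 6
CS = (1/2) * 111/4 * (43 - 135/4) = 4107/32
PS = (1/2) * 111/4 * (135/4 - 6) = 12321/32
TS = CS + PS = 4107/32 + 12321/32 = 4107/8

4107/8


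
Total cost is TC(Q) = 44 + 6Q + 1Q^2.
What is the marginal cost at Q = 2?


MC = dTC/dQ = 6 + 2*1*Q
At Q = 2:
MC = 6 + 2*2
MC = 6 + 4 = 10

10


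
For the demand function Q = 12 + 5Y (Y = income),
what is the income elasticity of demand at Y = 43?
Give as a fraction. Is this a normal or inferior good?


dQ/dY = 5
At Y = 43: Q = 12 + 5*43 = 227
Ey = (dQ/dY)(Y/Q) = 5 * 43 / 227 = 215/227
Since Ey > 0, this is a normal good.

215/227 (normal good)


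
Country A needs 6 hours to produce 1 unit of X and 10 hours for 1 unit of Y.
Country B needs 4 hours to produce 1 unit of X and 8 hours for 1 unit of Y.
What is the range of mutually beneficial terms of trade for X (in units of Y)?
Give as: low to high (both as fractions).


Opportunity cost of X for Country A = hours_X / hours_Y = 6/10 = 3/5 units of Y
Opportunity cost of X for Country B = hours_X / hours_Y = 4/8 = 1/2 units of Y
Terms of trade must be between the two opportunity costs.
Range: 1/2 to 3/5

1/2 to 3/5


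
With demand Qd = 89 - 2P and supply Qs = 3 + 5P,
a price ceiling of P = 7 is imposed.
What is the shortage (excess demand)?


At P = 7:
Qd = 89 - 2*7 = 75
Qs = 3 + 5*7 = 38
Shortage = Qd - Qs = 75 - 38 = 37

37


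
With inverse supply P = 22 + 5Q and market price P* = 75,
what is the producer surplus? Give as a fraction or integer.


Minimum supply price (at Q=0): P_min = 22
Quantity supplied at P* = 75:
Q* = (75 - 22)/5 = 53/5
PS = (1/2) * Q* * (P* - P_min)
PS = (1/2) * 53/5 * (75 - 22)
PS = (1/2) * 53/5 * 53 = 2809/10

2809/10


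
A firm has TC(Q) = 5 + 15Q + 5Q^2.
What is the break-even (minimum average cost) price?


AC(Q) = 5/Q + 15 + 5Q
To minimize: dAC/dQ = -5/Q^2 + 5 = 0
Q^2 = 5/5 = 1
Q* = 1
Min AC = 5/1 + 15 + 5*1
Min AC = 5 + 15 + 5 = 25

25


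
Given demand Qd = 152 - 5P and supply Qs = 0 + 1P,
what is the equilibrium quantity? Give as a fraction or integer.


First find equilibrium price:
152 - 5P = 0 + 1P
P* = 152/6 = 76/3
Then substitute into demand:
Q* = 152 - 5 * 76/3 = 76/3

76/3


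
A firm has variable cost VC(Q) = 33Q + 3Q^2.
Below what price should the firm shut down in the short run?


AVC(Q) = VC(Q)/Q = 33 + 3Q
AVC is increasing in Q, so minimum AVC is at Q -> 0+.
Min AVC = 33
The firm should shut down if P < 33.

33


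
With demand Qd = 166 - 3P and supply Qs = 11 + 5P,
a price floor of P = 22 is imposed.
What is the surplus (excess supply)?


At P = 22:
Qd = 166 - 3*22 = 100
Qs = 11 + 5*22 = 121
Surplus = Qs - Qd = 121 - 100 = 21

21


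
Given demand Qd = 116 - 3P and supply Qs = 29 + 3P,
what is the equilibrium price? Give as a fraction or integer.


At equilibrium, Qd = Qs.
116 - 3P = 29 + 3P
116 - 29 = 3P + 3P
87 = 6P
P* = 87/6 = 29/2

29/2


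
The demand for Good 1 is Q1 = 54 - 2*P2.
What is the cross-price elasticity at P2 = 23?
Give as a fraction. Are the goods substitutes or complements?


dQ1/dP2 = -2
At P2 = 23: Q1 = 54 - 2*23 = 8
Exy = (dQ1/dP2)(P2/Q1) = -2 * 23 / 8 = -23/4
Since Exy < 0, the goods are complements.

-23/4 (complements)


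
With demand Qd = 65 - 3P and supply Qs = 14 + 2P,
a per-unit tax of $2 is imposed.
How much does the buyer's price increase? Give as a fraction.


With a per-unit tax, the buyer's price increase depends on relative slopes.
Supply slope: d = 2, Demand slope: b = 3
Buyer's price increase = d * tax / (b + d)
= 2 * 2 / (3 + 2)
= 4 / 5 = 4/5

4/5


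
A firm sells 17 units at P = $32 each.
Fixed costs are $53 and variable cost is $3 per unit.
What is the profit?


Total Revenue = P * Q = 32 * 17 = $544
Total Cost = FC + VC*Q = 53 + 3*17 = $104
Profit = TR - TC = 544 - 104 = $440

$440


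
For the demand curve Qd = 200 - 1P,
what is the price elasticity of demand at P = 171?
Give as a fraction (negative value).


dQ/dP = -1
At P = 171: Q = 200 - 1*171 = 29
E = (dQ/dP)(P/Q) = (-1)(171/29) = -171/29

-171/29


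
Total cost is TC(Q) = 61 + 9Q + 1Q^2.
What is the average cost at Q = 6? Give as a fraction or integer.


TC(6) = 61 + 9*6 + 1*6^2
TC(6) = 61 + 54 + 36 = 151
AC = TC/Q = 151/6 = 151/6

151/6


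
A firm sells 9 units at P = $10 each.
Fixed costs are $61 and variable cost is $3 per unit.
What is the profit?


Total Revenue = P * Q = 10 * 9 = $90
Total Cost = FC + VC*Q = 61 + 3*9 = $88
Profit = TR - TC = 90 - 88 = $2

$2


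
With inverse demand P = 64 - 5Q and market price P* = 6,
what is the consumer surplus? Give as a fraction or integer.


Maximum willingness to pay (at Q=0): P_max = 64
Quantity demanded at P* = 6:
Q* = (64 - 6)/5 = 58/5
CS = (1/2) * Q* * (P_max - P*)
CS = (1/2) * 58/5 * (64 - 6)
CS = (1/2) * 58/5 * 58 = 1682/5

1682/5


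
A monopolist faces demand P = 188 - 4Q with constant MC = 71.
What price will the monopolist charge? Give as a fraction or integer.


MR = 188 - 8Q
Set MR = MC: 188 - 8Q = 71
Q* = 117/8
Substitute into demand:
P* = 188 - 4*117/8 = 259/2

259/2


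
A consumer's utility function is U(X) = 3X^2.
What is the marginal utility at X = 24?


MU = dU/dX = 3*2*X^(2-1)
MU = 6*X^1
At X = 24:
MU = 6 * 24^1
MU = 6 * 24 = 144

144


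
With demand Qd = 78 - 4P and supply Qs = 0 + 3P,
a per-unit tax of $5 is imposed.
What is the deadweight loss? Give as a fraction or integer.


Pre-tax equilibrium quantity: Q* = 234/7
Post-tax equilibrium quantity: Q_tax = 174/7
Reduction in quantity: Q* - Q_tax = 60/7
DWL = (1/2) * tax * (Q* - Q_tax)
DWL = (1/2) * 5 * 60/7 = 150/7

150/7


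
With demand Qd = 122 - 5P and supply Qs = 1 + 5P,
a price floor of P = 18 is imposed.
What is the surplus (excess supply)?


At P = 18:
Qd = 122 - 5*18 = 32
Qs = 1 + 5*18 = 91
Surplus = Qs - Qd = 91 - 32 = 59

59


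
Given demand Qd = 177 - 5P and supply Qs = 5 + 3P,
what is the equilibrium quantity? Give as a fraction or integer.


First find equilibrium price:
177 - 5P = 5 + 3P
P* = 172/8 = 43/2
Then substitute into demand:
Q* = 177 - 5 * 43/2 = 139/2

139/2


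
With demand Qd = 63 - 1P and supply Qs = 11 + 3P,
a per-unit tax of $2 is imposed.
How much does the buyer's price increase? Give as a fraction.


With a per-unit tax, the buyer's price increase depends on relative slopes.
Supply slope: d = 3, Demand slope: b = 1
Buyer's price increase = d * tax / (b + d)
= 3 * 2 / (1 + 3)
= 6 / 4 = 3/2

3/2


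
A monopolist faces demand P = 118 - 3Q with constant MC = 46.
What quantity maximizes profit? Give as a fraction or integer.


TR = P*Q = (118 - 3Q)Q = 118Q - 3Q^2
MR = dTR/dQ = 118 - 6Q
Set MR = MC:
118 - 6Q = 46
72 = 6Q
Q* = 72/6 = 12

12


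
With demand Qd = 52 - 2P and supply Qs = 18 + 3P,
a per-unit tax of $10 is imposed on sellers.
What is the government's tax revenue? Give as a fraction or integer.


With tax on sellers, new supply: Qs' = 18 + 3(P - 10)
= 3P - 12
New equilibrium quantity:
Q_new = 132/5
Tax revenue = tax * Q_new = 10 * 132/5 = 264

264


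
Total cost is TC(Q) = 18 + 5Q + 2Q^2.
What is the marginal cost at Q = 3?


MC = dTC/dQ = 5 + 2*2*Q
At Q = 3:
MC = 5 + 4*3
MC = 5 + 12 = 17

17


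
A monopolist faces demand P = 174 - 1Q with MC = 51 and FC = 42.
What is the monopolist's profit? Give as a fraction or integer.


MR = MC: 174 - 2Q = 51
Q* = 123/2
P* = 174 - 1*123/2 = 225/2
Profit = (P* - MC)*Q* - FC
= (225/2 - 51)*123/2 - 42
= 123/2*123/2 - 42
= 15129/4 - 42 = 14961/4

14961/4


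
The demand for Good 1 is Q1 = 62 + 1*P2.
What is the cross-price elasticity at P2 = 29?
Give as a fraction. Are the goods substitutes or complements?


dQ1/dP2 = 1
At P2 = 29: Q1 = 62 + 1*29 = 91
Exy = (dQ1/dP2)(P2/Q1) = 1 * 29 / 91 = 29/91
Since Exy > 0, the goods are substitutes.

29/91 (substitutes)


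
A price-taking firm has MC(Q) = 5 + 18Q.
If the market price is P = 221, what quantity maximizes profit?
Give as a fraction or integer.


In perfect competition, profit is maximized where P = MC.
221 = 5 + 18Q
216 = 18Q
Q* = 216/18 = 12

12


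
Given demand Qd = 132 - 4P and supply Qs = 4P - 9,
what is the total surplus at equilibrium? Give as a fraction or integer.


Find equilibrium: 132 - 4P = 4P - 9
132 + 9 = 8P
P* = 141/8 = 141/8
Q* = 4*141/8 - 9 = 123/2
Inverse demand: P = 33 - Q/4, so P_max = 33
Inverse supply: P = 9/4 + Q/4, so P_min = 9/4
CS = (1/2) * 123/2 * (33 - 141/8) = 15129/32
PS = (1/2) * 123/2 * (141/8 - 9/4) = 15129/32
TS = CS + PS = 15129/32 + 15129/32 = 15129/16

15129/16


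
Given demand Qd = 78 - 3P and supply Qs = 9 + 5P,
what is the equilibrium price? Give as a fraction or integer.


At equilibrium, Qd = Qs.
78 - 3P = 9 + 5P
78 - 9 = 3P + 5P
69 = 8P
P* = 69/8 = 69/8

69/8


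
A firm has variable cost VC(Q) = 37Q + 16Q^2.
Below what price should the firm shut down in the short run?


AVC(Q) = VC(Q)/Q = 37 + 16Q
AVC is increasing in Q, so minimum AVC is at Q -> 0+.
Min AVC = 37
The firm should shut down if P < 37.

37


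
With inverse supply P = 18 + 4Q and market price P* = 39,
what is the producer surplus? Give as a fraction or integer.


Minimum supply price (at Q=0): P_min = 18
Quantity supplied at P* = 39:
Q* = (39 - 18)/4 = 21/4
PS = (1/2) * Q* * (P* - P_min)
PS = (1/2) * 21/4 * (39 - 18)
PS = (1/2) * 21/4 * 21 = 441/8

441/8


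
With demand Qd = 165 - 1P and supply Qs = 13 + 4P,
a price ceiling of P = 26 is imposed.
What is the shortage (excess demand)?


At P = 26:
Qd = 165 - 1*26 = 139
Qs = 13 + 4*26 = 117
Shortage = Qd - Qs = 139 - 117 = 22

22


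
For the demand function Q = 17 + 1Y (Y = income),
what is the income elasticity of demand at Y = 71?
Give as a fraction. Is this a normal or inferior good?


dQ/dY = 1
At Y = 71: Q = 17 + 1*71 = 88
Ey = (dQ/dY)(Y/Q) = 1 * 71 / 88 = 71/88
Since Ey > 0, this is a normal good.

71/88 (normal good)


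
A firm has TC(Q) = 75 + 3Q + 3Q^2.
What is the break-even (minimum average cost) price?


AC(Q) = 75/Q + 3 + 3Q
To minimize: dAC/dQ = -75/Q^2 + 3 = 0
Q^2 = 75/3 = 25
Q* = 5
Min AC = 75/5 + 3 + 3*5
Min AC = 15 + 3 + 15 = 33

33


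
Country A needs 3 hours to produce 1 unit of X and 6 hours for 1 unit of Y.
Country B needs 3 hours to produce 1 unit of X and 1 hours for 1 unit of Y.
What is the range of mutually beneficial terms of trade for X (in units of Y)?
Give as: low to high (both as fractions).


Opportunity cost of X for Country A = hours_X / hours_Y = 3/6 = 1/2 units of Y
Opportunity cost of X for Country B = hours_X / hours_Y = 3/1 = 3 units of Y
Terms of trade must be between the two opportunity costs.
Range: 1/2 to 3

1/2 to 3


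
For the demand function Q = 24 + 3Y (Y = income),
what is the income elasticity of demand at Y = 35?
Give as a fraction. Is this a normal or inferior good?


dQ/dY = 3
At Y = 35: Q = 24 + 3*35 = 129
Ey = (dQ/dY)(Y/Q) = 3 * 35 / 129 = 35/43
Since Ey > 0, this is a normal good.

35/43 (normal good)


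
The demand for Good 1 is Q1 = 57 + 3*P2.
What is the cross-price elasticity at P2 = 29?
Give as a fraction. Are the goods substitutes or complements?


dQ1/dP2 = 3
At P2 = 29: Q1 = 57 + 3*29 = 144
Exy = (dQ1/dP2)(P2/Q1) = 3 * 29 / 144 = 29/48
Since Exy > 0, the goods are substitutes.

29/48 (substitutes)


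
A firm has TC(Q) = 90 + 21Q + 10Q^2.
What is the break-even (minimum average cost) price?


AC(Q) = 90/Q + 21 + 10Q
To minimize: dAC/dQ = -90/Q^2 + 10 = 0
Q^2 = 90/10 = 9
Q* = 3
Min AC = 90/3 + 21 + 10*3
Min AC = 30 + 21 + 30 = 81

81


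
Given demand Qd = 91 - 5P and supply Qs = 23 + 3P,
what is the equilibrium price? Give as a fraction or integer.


At equilibrium, Qd = Qs.
91 - 5P = 23 + 3P
91 - 23 = 5P + 3P
68 = 8P
P* = 68/8 = 17/2

17/2


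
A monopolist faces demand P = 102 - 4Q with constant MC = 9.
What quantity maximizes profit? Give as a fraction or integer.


TR = P*Q = (102 - 4Q)Q = 102Q - 4Q^2
MR = dTR/dQ = 102 - 8Q
Set MR = MC:
102 - 8Q = 9
93 = 8Q
Q* = 93/8 = 93/8

93/8


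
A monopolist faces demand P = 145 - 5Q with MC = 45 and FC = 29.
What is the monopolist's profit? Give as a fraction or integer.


MR = MC: 145 - 10Q = 45
Q* = 10
P* = 145 - 5*10 = 95
Profit = (P* - MC)*Q* - FC
= (95 - 45)*10 - 29
= 50*10 - 29
= 500 - 29 = 471

471


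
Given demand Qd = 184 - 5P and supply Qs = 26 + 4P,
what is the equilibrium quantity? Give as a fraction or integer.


First find equilibrium price:
184 - 5P = 26 + 4P
P* = 158/9 = 158/9
Then substitute into demand:
Q* = 184 - 5 * 158/9 = 866/9

866/9


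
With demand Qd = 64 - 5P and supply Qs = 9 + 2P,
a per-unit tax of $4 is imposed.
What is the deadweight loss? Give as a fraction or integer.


Pre-tax equilibrium quantity: Q* = 173/7
Post-tax equilibrium quantity: Q_tax = 19
Reduction in quantity: Q* - Q_tax = 40/7
DWL = (1/2) * tax * (Q* - Q_tax)
DWL = (1/2) * 4 * 40/7 = 80/7

80/7


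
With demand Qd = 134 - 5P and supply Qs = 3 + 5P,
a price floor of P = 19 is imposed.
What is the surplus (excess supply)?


At P = 19:
Qd = 134 - 5*19 = 39
Qs = 3 + 5*19 = 98
Surplus = Qs - Qd = 98 - 39 = 59

59


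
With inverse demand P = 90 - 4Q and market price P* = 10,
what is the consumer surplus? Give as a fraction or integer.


Maximum willingness to pay (at Q=0): P_max = 90
Quantity demanded at P* = 10:
Q* = (90 - 10)/4 = 20
CS = (1/2) * Q* * (P_max - P*)
CS = (1/2) * 20 * (90 - 10)
CS = (1/2) * 20 * 80 = 800

800


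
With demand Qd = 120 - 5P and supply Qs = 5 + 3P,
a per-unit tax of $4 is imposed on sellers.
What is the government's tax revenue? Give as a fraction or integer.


With tax on sellers, new supply: Qs' = 5 + 3(P - 4)
= 3P - 7
New equilibrium quantity:
Q_new = 325/8
Tax revenue = tax * Q_new = 4 * 325/8 = 325/2

325/2


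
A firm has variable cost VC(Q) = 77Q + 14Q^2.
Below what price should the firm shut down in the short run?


AVC(Q) = VC(Q)/Q = 77 + 14Q
AVC is increasing in Q, so minimum AVC is at Q -> 0+.
Min AVC = 77
The firm should shut down if P < 77.

77


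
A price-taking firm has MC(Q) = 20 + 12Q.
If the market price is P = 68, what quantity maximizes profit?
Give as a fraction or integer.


In perfect competition, profit is maximized where P = MC.
68 = 20 + 12Q
48 = 12Q
Q* = 48/12 = 4

4


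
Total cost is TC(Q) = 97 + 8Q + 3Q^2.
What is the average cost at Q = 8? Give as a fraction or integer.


TC(8) = 97 + 8*8 + 3*8^2
TC(8) = 97 + 64 + 192 = 353
AC = TC/Q = 353/8 = 353/8

353/8


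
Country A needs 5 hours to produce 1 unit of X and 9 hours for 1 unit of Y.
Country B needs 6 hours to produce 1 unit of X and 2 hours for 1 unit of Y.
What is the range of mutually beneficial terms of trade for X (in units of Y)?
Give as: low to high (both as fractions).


Opportunity cost of X for Country A = hours_X / hours_Y = 5/9 = 5/9 units of Y
Opportunity cost of X for Country B = hours_X / hours_Y = 6/2 = 3 units of Y
Terms of trade must be between the two opportunity costs.
Range: 5/9 to 3

5/9 to 3


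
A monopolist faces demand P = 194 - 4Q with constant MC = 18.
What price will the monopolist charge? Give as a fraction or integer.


MR = 194 - 8Q
Set MR = MC: 194 - 8Q = 18
Q* = 22
Substitute into demand:
P* = 194 - 4*22 = 106

106


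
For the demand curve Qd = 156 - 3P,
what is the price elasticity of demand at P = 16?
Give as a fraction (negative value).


dQ/dP = -3
At P = 16: Q = 156 - 3*16 = 108
E = (dQ/dP)(P/Q) = (-3)(16/108) = -4/9

-4/9


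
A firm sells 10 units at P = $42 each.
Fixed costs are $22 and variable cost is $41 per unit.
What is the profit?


Total Revenue = P * Q = 42 * 10 = $420
Total Cost = FC + VC*Q = 22 + 41*10 = $432
Profit = TR - TC = 420 - 432 = $-12

$-12


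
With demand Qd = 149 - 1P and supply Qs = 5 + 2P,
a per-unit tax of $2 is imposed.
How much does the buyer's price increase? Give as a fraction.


With a per-unit tax, the buyer's price increase depends on relative slopes.
Supply slope: d = 2, Demand slope: b = 1
Buyer's price increase = d * tax / (b + d)
= 2 * 2 / (1 + 2)
= 4 / 3 = 4/3

4/3


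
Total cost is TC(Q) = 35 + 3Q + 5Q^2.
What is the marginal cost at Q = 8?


MC = dTC/dQ = 3 + 2*5*Q
At Q = 8:
MC = 3 + 10*8
MC = 3 + 80 = 83

83


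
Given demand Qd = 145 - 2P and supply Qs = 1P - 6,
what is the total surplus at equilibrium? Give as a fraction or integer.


Find equilibrium: 145 - 2P = 1P - 6
145 + 6 = 3P
P* = 151/3 = 151/3
Q* = 1*151/3 - 6 = 133/3
Inverse demand: P = 145/2 - Q/2, so P_max = 145/2
Inverse supply: P = 6 + Q/1, so P_min = 6
CS = (1/2) * 133/3 * (145/2 - 151/3) = 17689/36
PS = (1/2) * 133/3 * (151/3 - 6) = 17689/18
TS = CS + PS = 17689/36 + 17689/18 = 17689/12

17689/12


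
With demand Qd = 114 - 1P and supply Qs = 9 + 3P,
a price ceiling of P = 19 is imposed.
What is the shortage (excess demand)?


At P = 19:
Qd = 114 - 1*19 = 95
Qs = 9 + 3*19 = 66
Shortage = Qd - Qs = 95 - 66 = 29

29


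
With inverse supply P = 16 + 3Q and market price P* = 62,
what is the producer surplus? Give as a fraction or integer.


Minimum supply price (at Q=0): P_min = 16
Quantity supplied at P* = 62:
Q* = (62 - 16)/3 = 46/3
PS = (1/2) * Q* * (P* - P_min)
PS = (1/2) * 46/3 * (62 - 16)
PS = (1/2) * 46/3 * 46 = 1058/3

1058/3


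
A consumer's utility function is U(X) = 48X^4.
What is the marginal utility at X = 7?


MU = dU/dX = 48*4*X^(4-1)
MU = 192*X^3
At X = 7:
MU = 192 * 7^3
MU = 192 * 343 = 65856

65856


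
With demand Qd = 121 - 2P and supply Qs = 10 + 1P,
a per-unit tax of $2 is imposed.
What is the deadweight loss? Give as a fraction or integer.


Pre-tax equilibrium quantity: Q* = 47
Post-tax equilibrium quantity: Q_tax = 137/3
Reduction in quantity: Q* - Q_tax = 4/3
DWL = (1/2) * tax * (Q* - Q_tax)
DWL = (1/2) * 2 * 4/3 = 4/3

4/3


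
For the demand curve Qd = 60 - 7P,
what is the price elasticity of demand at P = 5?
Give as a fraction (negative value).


dQ/dP = -7
At P = 5: Q = 60 - 7*5 = 25
E = (dQ/dP)(P/Q) = (-7)(5/25) = -7/5

-7/5


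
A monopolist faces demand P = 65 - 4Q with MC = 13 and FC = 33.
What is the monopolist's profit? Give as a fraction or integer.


MR = MC: 65 - 8Q = 13
Q* = 13/2
P* = 65 - 4*13/2 = 39
Profit = (P* - MC)*Q* - FC
= (39 - 13)*13/2 - 33
= 26*13/2 - 33
= 169 - 33 = 136

136


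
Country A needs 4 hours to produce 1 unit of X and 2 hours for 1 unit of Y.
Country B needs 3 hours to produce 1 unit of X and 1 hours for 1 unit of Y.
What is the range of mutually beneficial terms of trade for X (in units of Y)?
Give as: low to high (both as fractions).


Opportunity cost of X for Country A = hours_X / hours_Y = 4/2 = 2 units of Y
Opportunity cost of X for Country B = hours_X / hours_Y = 3/1 = 3 units of Y
Terms of trade must be between the two opportunity costs.
Range: 2 to 3

2 to 3


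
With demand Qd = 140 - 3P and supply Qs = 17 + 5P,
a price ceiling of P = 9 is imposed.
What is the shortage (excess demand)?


At P = 9:
Qd = 140 - 3*9 = 113
Qs = 17 + 5*9 = 62
Shortage = Qd - Qs = 113 - 62 = 51

51


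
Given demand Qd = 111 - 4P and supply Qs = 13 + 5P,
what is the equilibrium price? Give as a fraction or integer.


At equilibrium, Qd = Qs.
111 - 4P = 13 + 5P
111 - 13 = 4P + 5P
98 = 9P
P* = 98/9 = 98/9

98/9


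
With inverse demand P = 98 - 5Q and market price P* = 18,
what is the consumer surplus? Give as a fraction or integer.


Maximum willingness to pay (at Q=0): P_max = 98
Quantity demanded at P* = 18:
Q* = (98 - 18)/5 = 16
CS = (1/2) * Q* * (P_max - P*)
CS = (1/2) * 16 * (98 - 18)
CS = (1/2) * 16 * 80 = 640

640


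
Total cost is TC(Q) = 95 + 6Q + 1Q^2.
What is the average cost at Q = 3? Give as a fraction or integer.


TC(3) = 95 + 6*3 + 1*3^2
TC(3) = 95 + 18 + 9 = 122
AC = TC/Q = 122/3 = 122/3

122/3


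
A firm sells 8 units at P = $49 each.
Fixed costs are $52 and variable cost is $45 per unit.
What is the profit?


Total Revenue = P * Q = 49 * 8 = $392
Total Cost = FC + VC*Q = 52 + 45*8 = $412
Profit = TR - TC = 392 - 412 = $-20

$-20


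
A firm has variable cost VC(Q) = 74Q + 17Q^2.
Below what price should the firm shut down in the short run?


AVC(Q) = VC(Q)/Q = 74 + 17Q
AVC is increasing in Q, so minimum AVC is at Q -> 0+.
Min AVC = 74
The firm should shut down if P < 74.

74


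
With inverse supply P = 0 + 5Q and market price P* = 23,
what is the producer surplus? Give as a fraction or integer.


Minimum supply price (at Q=0): P_min = 0
Quantity supplied at P* = 23:
Q* = (23 - 0)/5 = 23/5
PS = (1/2) * Q* * (P* - P_min)
PS = (1/2) * 23/5 * (23 - 0)
PS = (1/2) * 23/5 * 23 = 529/10

529/10


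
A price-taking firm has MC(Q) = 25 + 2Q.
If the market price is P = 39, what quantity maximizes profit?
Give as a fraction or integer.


In perfect competition, profit is maximized where P = MC.
39 = 25 + 2Q
14 = 2Q
Q* = 14/2 = 7

7


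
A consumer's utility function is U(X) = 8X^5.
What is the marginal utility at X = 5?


MU = dU/dX = 8*5*X^(5-1)
MU = 40*X^4
At X = 5:
MU = 40 * 5^4
MU = 40 * 625 = 25000

25000


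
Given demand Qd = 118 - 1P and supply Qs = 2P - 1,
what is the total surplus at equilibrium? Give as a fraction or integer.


Find equilibrium: 118 - 1P = 2P - 1
118 + 1 = 3P
P* = 119/3 = 119/3
Q* = 2*119/3 - 1 = 235/3
Inverse demand: P = 118 - Q/1, so P_max = 118
Inverse supply: P = 1/2 + Q/2, so P_min = 1/2
CS = (1/2) * 235/3 * (118 - 119/3) = 55225/18
PS = (1/2) * 235/3 * (119/3 - 1/2) = 55225/36
TS = CS + PS = 55225/18 + 55225/36 = 55225/12

55225/12


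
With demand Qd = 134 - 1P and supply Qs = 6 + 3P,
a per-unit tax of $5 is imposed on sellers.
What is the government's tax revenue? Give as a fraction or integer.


With tax on sellers, new supply: Qs' = 6 + 3(P - 5)
= 3P - 9
New equilibrium quantity:
Q_new = 393/4
Tax revenue = tax * Q_new = 5 * 393/4 = 1965/4

1965/4


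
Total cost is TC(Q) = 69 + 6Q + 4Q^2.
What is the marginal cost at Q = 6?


MC = dTC/dQ = 6 + 2*4*Q
At Q = 6:
MC = 6 + 8*6
MC = 6 + 48 = 54

54


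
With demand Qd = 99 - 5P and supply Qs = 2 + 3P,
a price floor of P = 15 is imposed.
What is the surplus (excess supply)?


At P = 15:
Qd = 99 - 5*15 = 24
Qs = 2 + 3*15 = 47
Surplus = Qs - Qd = 47 - 24 = 23

23


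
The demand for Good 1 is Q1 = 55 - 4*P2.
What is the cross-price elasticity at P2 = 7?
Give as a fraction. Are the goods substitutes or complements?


dQ1/dP2 = -4
At P2 = 7: Q1 = 55 - 4*7 = 27
Exy = (dQ1/dP2)(P2/Q1) = -4 * 7 / 27 = -28/27
Since Exy < 0, the goods are complements.

-28/27 (complements)


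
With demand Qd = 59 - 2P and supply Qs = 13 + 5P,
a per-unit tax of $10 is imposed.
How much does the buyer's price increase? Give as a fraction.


With a per-unit tax, the buyer's price increase depends on relative slopes.
Supply slope: d = 5, Demand slope: b = 2
Buyer's price increase = d * tax / (b + d)
= 5 * 10 / (2 + 5)
= 50 / 7 = 50/7

50/7


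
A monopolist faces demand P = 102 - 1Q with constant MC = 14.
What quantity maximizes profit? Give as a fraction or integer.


TR = P*Q = (102 - 1Q)Q = 102Q - 1Q^2
MR = dTR/dQ = 102 - 2Q
Set MR = MC:
102 - 2Q = 14
88 = 2Q
Q* = 88/2 = 44

44


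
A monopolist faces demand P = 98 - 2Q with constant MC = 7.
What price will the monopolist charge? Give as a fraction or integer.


MR = 98 - 4Q
Set MR = MC: 98 - 4Q = 7
Q* = 91/4
Substitute into demand:
P* = 98 - 2*91/4 = 105/2

105/2


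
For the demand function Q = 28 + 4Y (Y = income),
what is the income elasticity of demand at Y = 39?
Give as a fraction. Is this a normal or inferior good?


dQ/dY = 4
At Y = 39: Q = 28 + 4*39 = 184
Ey = (dQ/dY)(Y/Q) = 4 * 39 / 184 = 39/46
Since Ey > 0, this is a normal good.

39/46 (normal good)


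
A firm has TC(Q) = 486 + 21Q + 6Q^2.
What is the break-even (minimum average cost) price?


AC(Q) = 486/Q + 21 + 6Q
To minimize: dAC/dQ = -486/Q^2 + 6 = 0
Q^2 = 486/6 = 81
Q* = 9
Min AC = 486/9 + 21 + 6*9
Min AC = 54 + 21 + 54 = 129

129


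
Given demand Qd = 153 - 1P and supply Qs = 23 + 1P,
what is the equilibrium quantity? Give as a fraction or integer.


First find equilibrium price:
153 - 1P = 23 + 1P
P* = 130/2 = 65
Then substitute into demand:
Q* = 153 - 1 * 65 = 88

88


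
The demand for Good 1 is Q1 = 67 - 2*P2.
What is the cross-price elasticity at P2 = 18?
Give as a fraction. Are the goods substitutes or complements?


dQ1/dP2 = -2
At P2 = 18: Q1 = 67 - 2*18 = 31
Exy = (dQ1/dP2)(P2/Q1) = -2 * 18 / 31 = -36/31
Since Exy < 0, the goods are complements.

-36/31 (complements)


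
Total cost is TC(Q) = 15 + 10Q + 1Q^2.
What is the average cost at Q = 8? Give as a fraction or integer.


TC(8) = 15 + 10*8 + 1*8^2
TC(8) = 15 + 80 + 64 = 159
AC = TC/Q = 159/8 = 159/8

159/8


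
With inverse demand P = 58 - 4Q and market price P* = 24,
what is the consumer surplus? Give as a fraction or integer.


Maximum willingness to pay (at Q=0): P_max = 58
Quantity demanded at P* = 24:
Q* = (58 - 24)/4 = 17/2
CS = (1/2) * Q* * (P_max - P*)
CS = (1/2) * 17/2 * (58 - 24)
CS = (1/2) * 17/2 * 34 = 289/2

289/2


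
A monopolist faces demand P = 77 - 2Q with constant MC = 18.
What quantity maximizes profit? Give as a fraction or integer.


TR = P*Q = (77 - 2Q)Q = 77Q - 2Q^2
MR = dTR/dQ = 77 - 4Q
Set MR = MC:
77 - 4Q = 18
59 = 4Q
Q* = 59/4 = 59/4

59/4


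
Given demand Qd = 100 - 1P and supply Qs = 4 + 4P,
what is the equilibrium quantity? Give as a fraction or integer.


First find equilibrium price:
100 - 1P = 4 + 4P
P* = 96/5 = 96/5
Then substitute into demand:
Q* = 100 - 1 * 96/5 = 404/5

404/5


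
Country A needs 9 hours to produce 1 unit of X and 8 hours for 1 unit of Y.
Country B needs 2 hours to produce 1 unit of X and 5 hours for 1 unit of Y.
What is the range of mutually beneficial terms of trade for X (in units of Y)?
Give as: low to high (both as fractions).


Opportunity cost of X for Country A = hours_X / hours_Y = 9/8 = 9/8 units of Y
Opportunity cost of X for Country B = hours_X / hours_Y = 2/5 = 2/5 units of Y
Terms of trade must be between the two opportunity costs.
Range: 2/5 to 9/8

2/5 to 9/8


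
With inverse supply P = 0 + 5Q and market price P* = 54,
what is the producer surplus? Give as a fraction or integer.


Minimum supply price (at Q=0): P_min = 0
Quantity supplied at P* = 54:
Q* = (54 - 0)/5 = 54/5
PS = (1/2) * Q* * (P* - P_min)
PS = (1/2) * 54/5 * (54 - 0)
PS = (1/2) * 54/5 * 54 = 1458/5

1458/5


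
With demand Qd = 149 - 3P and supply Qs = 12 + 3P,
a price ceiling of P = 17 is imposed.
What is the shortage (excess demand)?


At P = 17:
Qd = 149 - 3*17 = 98
Qs = 12 + 3*17 = 63
Shortage = Qd - Qs = 98 - 63 = 35

35


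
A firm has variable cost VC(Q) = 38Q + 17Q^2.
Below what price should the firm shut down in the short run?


AVC(Q) = VC(Q)/Q = 38 + 17Q
AVC is increasing in Q, so minimum AVC is at Q -> 0+.
Min AVC = 38
The firm should shut down if P < 38.

38


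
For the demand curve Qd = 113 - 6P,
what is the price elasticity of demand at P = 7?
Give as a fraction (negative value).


dQ/dP = -6
At P = 7: Q = 113 - 6*7 = 71
E = (dQ/dP)(P/Q) = (-6)(7/71) = -42/71

-42/71


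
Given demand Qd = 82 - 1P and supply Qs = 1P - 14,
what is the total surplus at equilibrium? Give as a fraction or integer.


Find equilibrium: 82 - 1P = 1P - 14
82 + 14 = 2P
P* = 96/2 = 48
Q* = 1*48 - 14 = 34
Inverse demand: P = 82 - Q/1, so P_max = 82
Inverse supply: P = 14 + Q/1, so P_min = 14
CS = (1/2) * 34 * (82 - 48) = 578
PS = (1/2) * 34 * (48 - 14) = 578
TS = CS + PS = 578 + 578 = 1156

1156


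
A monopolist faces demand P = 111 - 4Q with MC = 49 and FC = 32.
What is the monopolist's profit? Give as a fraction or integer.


MR = MC: 111 - 8Q = 49
Q* = 31/4
P* = 111 - 4*31/4 = 80
Profit = (P* - MC)*Q* - FC
= (80 - 49)*31/4 - 32
= 31*31/4 - 32
= 961/4 - 32 = 833/4

833/4


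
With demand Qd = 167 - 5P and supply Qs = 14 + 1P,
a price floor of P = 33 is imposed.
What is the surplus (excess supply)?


At P = 33:
Qd = 167 - 5*33 = 2
Qs = 14 + 1*33 = 47
Surplus = Qs - Qd = 47 - 2 = 45

45


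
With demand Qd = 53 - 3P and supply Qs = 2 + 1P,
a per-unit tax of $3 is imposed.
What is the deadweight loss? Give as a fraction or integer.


Pre-tax equilibrium quantity: Q* = 59/4
Post-tax equilibrium quantity: Q_tax = 25/2
Reduction in quantity: Q* - Q_tax = 9/4
DWL = (1/2) * tax * (Q* - Q_tax)
DWL = (1/2) * 3 * 9/4 = 27/8

27/8


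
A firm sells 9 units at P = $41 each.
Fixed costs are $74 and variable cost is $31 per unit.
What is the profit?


Total Revenue = P * Q = 41 * 9 = $369
Total Cost = FC + VC*Q = 74 + 31*9 = $353
Profit = TR - TC = 369 - 353 = $16

$16


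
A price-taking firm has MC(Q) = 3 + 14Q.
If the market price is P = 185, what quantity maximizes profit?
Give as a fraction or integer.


In perfect competition, profit is maximized where P = MC.
185 = 3 + 14Q
182 = 14Q
Q* = 182/14 = 13

13


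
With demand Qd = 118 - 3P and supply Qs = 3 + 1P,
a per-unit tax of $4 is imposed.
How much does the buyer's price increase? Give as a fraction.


With a per-unit tax, the buyer's price increase depends on relative slopes.
Supply slope: d = 1, Demand slope: b = 3
Buyer's price increase = d * tax / (b + d)
= 1 * 4 / (3 + 1)
= 4 / 4 = 1

1


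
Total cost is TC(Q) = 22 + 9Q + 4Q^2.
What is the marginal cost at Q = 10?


MC = dTC/dQ = 9 + 2*4*Q
At Q = 10:
MC = 9 + 8*10
MC = 9 + 80 = 89

89


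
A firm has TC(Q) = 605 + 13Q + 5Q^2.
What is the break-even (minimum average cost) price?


AC(Q) = 605/Q + 13 + 5Q
To minimize: dAC/dQ = -605/Q^2 + 5 = 0
Q^2 = 605/5 = 121
Q* = 11
Min AC = 605/11 + 13 + 5*11
Min AC = 55 + 13 + 55 = 123

123


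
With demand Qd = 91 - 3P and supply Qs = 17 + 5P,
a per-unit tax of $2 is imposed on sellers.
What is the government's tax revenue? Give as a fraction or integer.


With tax on sellers, new supply: Qs' = 17 + 5(P - 2)
= 7 + 5P
New equilibrium quantity:
Q_new = 119/2
Tax revenue = tax * Q_new = 2 * 119/2 = 119

119


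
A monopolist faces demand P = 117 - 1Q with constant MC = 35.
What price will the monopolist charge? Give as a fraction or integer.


MR = 117 - 2Q
Set MR = MC: 117 - 2Q = 35
Q* = 41
Substitute into demand:
P* = 117 - 1*41 = 76

76


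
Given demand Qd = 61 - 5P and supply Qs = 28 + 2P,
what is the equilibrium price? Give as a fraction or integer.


At equilibrium, Qd = Qs.
61 - 5P = 28 + 2P
61 - 28 = 5P + 2P
33 = 7P
P* = 33/7 = 33/7

33/7


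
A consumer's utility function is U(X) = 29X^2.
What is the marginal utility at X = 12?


MU = dU/dX = 29*2*X^(2-1)
MU = 58*X^1
At X = 12:
MU = 58 * 12^1
MU = 58 * 12 = 696

696


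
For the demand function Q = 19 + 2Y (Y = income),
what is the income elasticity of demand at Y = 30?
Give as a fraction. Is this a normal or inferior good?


dQ/dY = 2
At Y = 30: Q = 19 + 2*30 = 79
Ey = (dQ/dY)(Y/Q) = 2 * 30 / 79 = 60/79
Since Ey > 0, this is a normal good.

60/79 (normal good)


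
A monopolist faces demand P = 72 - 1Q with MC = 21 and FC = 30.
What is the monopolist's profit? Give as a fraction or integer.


MR = MC: 72 - 2Q = 21
Q* = 51/2
P* = 72 - 1*51/2 = 93/2
Profit = (P* - MC)*Q* - FC
= (93/2 - 21)*51/2 - 30
= 51/2*51/2 - 30
= 2601/4 - 30 = 2481/4

2481/4


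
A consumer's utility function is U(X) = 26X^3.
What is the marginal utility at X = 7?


MU = dU/dX = 26*3*X^(3-1)
MU = 78*X^2
At X = 7:
MU = 78 * 7^2
MU = 78 * 49 = 3822

3822


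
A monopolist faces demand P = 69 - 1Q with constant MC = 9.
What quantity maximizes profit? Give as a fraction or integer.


TR = P*Q = (69 - 1Q)Q = 69Q - 1Q^2
MR = dTR/dQ = 69 - 2Q
Set MR = MC:
69 - 2Q = 9
60 = 2Q
Q* = 60/2 = 30

30


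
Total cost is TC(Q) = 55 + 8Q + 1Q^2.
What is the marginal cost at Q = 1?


MC = dTC/dQ = 8 + 2*1*Q
At Q = 1:
MC = 8 + 2*1
MC = 8 + 2 = 10

10


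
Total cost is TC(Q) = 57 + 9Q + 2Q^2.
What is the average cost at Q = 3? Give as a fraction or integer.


TC(3) = 57 + 9*3 + 2*3^2
TC(3) = 57 + 27 + 18 = 102
AC = TC/Q = 102/3 = 34

34


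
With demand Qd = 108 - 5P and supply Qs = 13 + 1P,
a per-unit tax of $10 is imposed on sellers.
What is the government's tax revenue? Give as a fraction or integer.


With tax on sellers, new supply: Qs' = 13 + 1(P - 10)
= 3 + 1P
New equilibrium quantity:
Q_new = 41/2
Tax revenue = tax * Q_new = 10 * 41/2 = 205

205


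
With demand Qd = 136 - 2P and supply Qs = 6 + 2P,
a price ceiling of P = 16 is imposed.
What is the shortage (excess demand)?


At P = 16:
Qd = 136 - 2*16 = 104
Qs = 6 + 2*16 = 38
Shortage = Qd - Qs = 104 - 38 = 66

66


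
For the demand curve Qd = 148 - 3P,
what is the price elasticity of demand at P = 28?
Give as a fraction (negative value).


dQ/dP = -3
At P = 28: Q = 148 - 3*28 = 64
E = (dQ/dP)(P/Q) = (-3)(28/64) = -21/16

-21/16


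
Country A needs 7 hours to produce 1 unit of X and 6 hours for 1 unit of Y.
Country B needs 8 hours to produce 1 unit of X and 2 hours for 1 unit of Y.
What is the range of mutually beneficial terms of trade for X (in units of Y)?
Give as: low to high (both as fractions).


Opportunity cost of X for Country A = hours_X / hours_Y = 7/6 = 7/6 units of Y
Opportunity cost of X for Country B = hours_X / hours_Y = 8/2 = 4 units of Y
Terms of trade must be between the two opportunity costs.
Range: 7/6 to 4

7/6 to 4


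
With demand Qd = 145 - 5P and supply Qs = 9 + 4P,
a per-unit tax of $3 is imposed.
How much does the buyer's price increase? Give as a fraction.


With a per-unit tax, the buyer's price increase depends on relative slopes.
Supply slope: d = 4, Demand slope: b = 5
Buyer's price increase = d * tax / (b + d)
= 4 * 3 / (5 + 4)
= 12 / 9 = 4/3

4/3


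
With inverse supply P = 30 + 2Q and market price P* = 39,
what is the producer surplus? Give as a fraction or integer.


Minimum supply price (at Q=0): P_min = 30
Quantity supplied at P* = 39:
Q* = (39 - 30)/2 = 9/2
PS = (1/2) * Q* * (P* - P_min)
PS = (1/2) * 9/2 * (39 - 30)
PS = (1/2) * 9/2 * 9 = 81/4

81/4


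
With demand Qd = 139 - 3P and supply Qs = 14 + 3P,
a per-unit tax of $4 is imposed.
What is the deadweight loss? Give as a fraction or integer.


Pre-tax equilibrium quantity: Q* = 153/2
Post-tax equilibrium quantity: Q_tax = 141/2
Reduction in quantity: Q* - Q_tax = 6
DWL = (1/2) * tax * (Q* - Q_tax)
DWL = (1/2) * 4 * 6 = 12

12


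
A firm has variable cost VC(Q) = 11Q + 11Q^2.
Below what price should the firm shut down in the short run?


AVC(Q) = VC(Q)/Q = 11 + 11Q
AVC is increasing in Q, so minimum AVC is at Q -> 0+.
Min AVC = 11
The firm should shut down if P < 11.

11


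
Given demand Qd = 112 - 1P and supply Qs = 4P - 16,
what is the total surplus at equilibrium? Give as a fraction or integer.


Find equilibrium: 112 - 1P = 4P - 16
112 + 16 = 5P
P* = 128/5 = 128/5
Q* = 4*128/5 - 16 = 432/5
Inverse demand: P = 112 - Q/1, so P_max = 112
Inverse supply: P = 4 + Q/4, so P_min = 4
CS = (1/2) * 432/5 * (112 - 128/5) = 93312/25
PS = (1/2) * 432/5 * (128/5 - 4) = 23328/25
TS = CS + PS = 93312/25 + 23328/25 = 23328/5

23328/5


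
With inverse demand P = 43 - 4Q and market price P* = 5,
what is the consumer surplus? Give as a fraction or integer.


Maximum willingness to pay (at Q=0): P_max = 43
Quantity demanded at P* = 5:
Q* = (43 - 5)/4 = 19/2
CS = (1/2) * Q* * (P_max - P*)
CS = (1/2) * 19/2 * (43 - 5)
CS = (1/2) * 19/2 * 38 = 361/2

361/2


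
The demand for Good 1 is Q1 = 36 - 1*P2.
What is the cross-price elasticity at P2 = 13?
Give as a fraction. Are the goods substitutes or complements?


dQ1/dP2 = -1
At P2 = 13: Q1 = 36 - 1*13 = 23
Exy = (dQ1/dP2)(P2/Q1) = -1 * 13 / 23 = -13/23
Since Exy < 0, the goods are complements.

-13/23 (complements)


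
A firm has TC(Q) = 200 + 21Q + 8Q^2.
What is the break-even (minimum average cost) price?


AC(Q) = 200/Q + 21 + 8Q
To minimize: dAC/dQ = -200/Q^2 + 8 = 0
Q^2 = 200/8 = 25
Q* = 5
Min AC = 200/5 + 21 + 8*5
Min AC = 40 + 21 + 40 = 101

101


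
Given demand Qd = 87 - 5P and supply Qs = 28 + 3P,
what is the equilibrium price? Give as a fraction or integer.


At equilibrium, Qd = Qs.
87 - 5P = 28 + 3P
87 - 28 = 5P + 3P
59 = 8P
P* = 59/8 = 59/8

59/8


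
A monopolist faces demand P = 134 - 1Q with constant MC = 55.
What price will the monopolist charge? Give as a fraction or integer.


MR = 134 - 2Q
Set MR = MC: 134 - 2Q = 55
Q* = 79/2
Substitute into demand:
P* = 134 - 1*79/2 = 189/2

189/2


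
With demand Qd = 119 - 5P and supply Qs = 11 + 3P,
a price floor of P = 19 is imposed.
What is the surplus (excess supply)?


At P = 19:
Qd = 119 - 5*19 = 24
Qs = 11 + 3*19 = 68
Surplus = Qs - Qd = 68 - 24 = 44

44


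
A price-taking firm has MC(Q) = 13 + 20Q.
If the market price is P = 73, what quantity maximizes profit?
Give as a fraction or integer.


In perfect competition, profit is maximized where P = MC.
73 = 13 + 20Q
60 = 20Q
Q* = 60/20 = 3

3


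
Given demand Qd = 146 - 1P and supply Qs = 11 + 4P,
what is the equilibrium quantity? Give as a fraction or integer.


First find equilibrium price:
146 - 1P = 11 + 4P
P* = 135/5 = 27
Then substitute into demand:
Q* = 146 - 1 * 27 = 119

119


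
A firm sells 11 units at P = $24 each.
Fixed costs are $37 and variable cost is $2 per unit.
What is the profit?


Total Revenue = P * Q = 24 * 11 = $264
Total Cost = FC + VC*Q = 37 + 2*11 = $59
Profit = TR - TC = 264 - 59 = $205

$205


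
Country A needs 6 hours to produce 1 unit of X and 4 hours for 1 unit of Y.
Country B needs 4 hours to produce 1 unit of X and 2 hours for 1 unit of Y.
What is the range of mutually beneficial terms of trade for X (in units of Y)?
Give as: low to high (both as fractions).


Opportunity cost of X for Country A = hours_X / hours_Y = 6/4 = 3/2 units of Y
Opportunity cost of X for Country B = hours_X / hours_Y = 4/2 = 2 units of Y
Terms of trade must be between the two opportunity costs.
Range: 3/2 to 2

3/2 to 2


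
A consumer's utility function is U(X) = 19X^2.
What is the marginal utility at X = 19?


MU = dU/dX = 19*2*X^(2-1)
MU = 38*X^1
At X = 19:
MU = 38 * 19^1
MU = 38 * 19 = 722

722


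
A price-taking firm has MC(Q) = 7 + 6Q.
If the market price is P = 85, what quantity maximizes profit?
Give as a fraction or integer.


In perfect competition, profit is maximized where P = MC.
85 = 7 + 6Q
78 = 6Q
Q* = 78/6 = 13

13
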